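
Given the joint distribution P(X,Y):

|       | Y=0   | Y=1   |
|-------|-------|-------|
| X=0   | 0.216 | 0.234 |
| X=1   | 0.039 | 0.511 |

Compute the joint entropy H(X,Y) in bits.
1.6454 bits

H(X,Y) = -Σ_{x,y} P(x,y) log₂ P(x,y). Per-cell terms -P(x,y)·log₂P(x,y):
  X=0: 0.4776, 0.4903
  X=1: 0.1825, 0.4950
Sum of the 4 terms: H(X,Y) = 1.6454 bits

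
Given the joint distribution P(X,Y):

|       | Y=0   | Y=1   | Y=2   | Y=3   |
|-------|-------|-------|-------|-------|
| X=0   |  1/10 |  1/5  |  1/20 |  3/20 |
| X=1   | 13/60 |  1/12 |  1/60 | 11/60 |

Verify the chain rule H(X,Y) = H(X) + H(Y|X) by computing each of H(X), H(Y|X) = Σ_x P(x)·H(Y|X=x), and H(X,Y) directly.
H(X) = 1.0000 bits, H(Y|X) = 1.7472 bits, H(X,Y) = 2.7472 bits

Marginal of X (row sums):
  P(X=0) = 1/10 + 1/5 + 1/20 + 3/20 = 1/2
  P(X=1) = 13/60 + 1/12 + 1/60 + 11/60 = 1/2
H(X) = -[(1/2)·log₂(1/2) + (1/2)·log₂(1/2)]
  = 0.50000 + 0.50000 = 1.0000 bits

H(Y|X) = Σ_x P(x)·H(Y|X=x):
  X=0: P(X=0) = 1/2, P(Y|X=0) = (1/5, 2/5, 1/10, 3/10) → H(Y|X=0) = 1.84644
  X=1: P(X=1) = 1/2, P(Y|X=1) = (13/30, 1/6, 1/30, 11/30) → H(Y|X=1) = 1.64792
H(Y|X) = (1/2)·1.84644 + (1/2)·1.64792 = 1.7472 bits

H(X,Y) = -Σ_{x,y} P(x,y) log₂ P(x,y). Per-cell terms -P(x,y)·log₂P(x,y):
  X=0: 0.33219, 0.46439, 0.21610, 0.41054
  X=1: 0.47806, 0.29875, 0.09845, 0.44870
Sum of the 8 terms: H(X,Y) = 2.7472 bits

Chain rule check:
  H(X) + H(Y|X) = 1.0000 + 1.7472 = 2.7472 bits
  H(X,Y) = 2.7472 bits
✓ Chain rule verified.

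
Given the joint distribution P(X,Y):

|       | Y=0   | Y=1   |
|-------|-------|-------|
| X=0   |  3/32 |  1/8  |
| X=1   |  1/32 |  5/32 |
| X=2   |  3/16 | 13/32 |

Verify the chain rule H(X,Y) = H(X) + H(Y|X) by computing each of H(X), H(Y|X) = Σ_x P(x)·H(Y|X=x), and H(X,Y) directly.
H(X) = 1.3790 bits, H(Y|X) = 0.8716 bits, H(X,Y) = 2.2506 bits

Marginal of X (row sums):
  P(X=0) = 3/32 + 1/8 = 7/32
  P(X=1) = 1/32 + 5/32 = 3/16
  P(X=2) = 3/16 + 13/32 = 19/32
H(X) = -[(7/32)·log₂(7/32) + (3/16)·log₂(3/16) + (19/32)·log₂(19/32)]
  = 0.47964 + 0.45282 + 0.44654 = 1.3790 bits

H(Y|X) = Σ_x P(x)·H(Y|X=x):
  X=0: P(X=0) = 7/32, P(Y|X=0) = (3/7, 4/7) → H(Y|X=0) = 0.98523
  X=1: P(X=1) = 3/16, P(Y|X=1) = (1/6, 5/6) → H(Y|X=1) = 0.65002
  X=2: P(X=2) = 19/32, P(Y|X=2) = (6/19, 13/19) → H(Y|X=2) = 0.89974
H(Y|X) = (7/32)·0.98523 + (3/16)·0.65002 + (19/32)·0.89974 = 0.8716 bits

H(X,Y) = -Σ_{x,y} P(x,y) log₂ P(x,y). Per-cell terms -P(x,y)·log₂P(x,y):
  X=0: 0.32016, 0.37500
  X=1: 0.15625, 0.41845
  X=2: 0.45282, 0.52795
Sum of the 6 terms: H(X,Y) = 2.2506 bits

Chain rule check:
  H(X) + H(Y|X) = 1.3790 + 0.8716 = 2.2506 bits
  H(X,Y) = 2.2506 bits
✓ Chain rule verified.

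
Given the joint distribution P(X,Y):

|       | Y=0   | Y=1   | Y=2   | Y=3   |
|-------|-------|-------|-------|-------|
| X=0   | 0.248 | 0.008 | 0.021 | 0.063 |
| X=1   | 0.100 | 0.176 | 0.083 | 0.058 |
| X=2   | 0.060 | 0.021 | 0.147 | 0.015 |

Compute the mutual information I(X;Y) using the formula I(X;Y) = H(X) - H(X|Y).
0.3491 bits

I(X;Y) = H(X) - H(X|Y)

Marginal of X (row sums):
  P(X=0) = 0.248 + 0.008 + 0.021 + 0.063 = 0.340
  P(X=1) = 0.100 + 0.176 + 0.083 + 0.058 = 0.417
  P(X=2) = 0.060 + 0.021 + 0.147 + 0.015 = 0.243
H(X) = -[0.340·log₂(0.340) + 0.417·log₂(0.417) + 0.243·log₂(0.243)]
  = 0.52917 + 0.52620 + 0.49596 = 1.5513 bits

Marginal of Y (column sums):
  P(Y=0) = 0.248 + 0.100 + 0.060 = 0.408
  P(Y=1) = 0.008 + 0.176 + 0.021 = 0.205
  P(Y=2) = 0.021 + 0.083 + 0.147 = 0.251
  P(Y=3) = 0.063 + 0.058 + 0.015 = 0.136
H(X|Y) = Σ_y P(y)·H(X|Y=y):
  Y=0: P(Y=0) = 0.408, P(X|Y=0) = (31/51, 25/102, 5/34) → H(X|Y=0) = 1.34047
  Y=1: P(Y=1) = 0.205, P(X|Y=1) = (8/205, 176/205, 21/205) → H(X|Y=1) = 0.70827
  Y=2: P(Y=2) = 0.251, P(X|Y=2) = (21/251, 83/251, 147/251) → H(X|Y=2) = 1.27944
  Y=3: P(Y=3) = 0.136, P(X|Y=3) = (63/136, 29/68, 15/136) → H(X|Y=3) = 1.38941
H(X|Y) = 0.408·1.34047 + 0.205·0.70827 + 0.251·1.27944 + 0.136·1.38941 = 1.2022 bits

I(X;Y) = H(X) - H(X|Y) = 1.5513 - 1.2022 = 0.3491 bits

Cross-check via I(X;Y) = H(X) + H(Y) - H(X,Y): computing H(Y) from the column sums and H(X,Y) from the 12 cells in the same way gives H(Y) = 1.8884 bits and H(X,Y) = 3.0906 bits, so
I(X;Y) = 1.5513 + 1.8884 - 3.0906 = 0.3491 bits ✓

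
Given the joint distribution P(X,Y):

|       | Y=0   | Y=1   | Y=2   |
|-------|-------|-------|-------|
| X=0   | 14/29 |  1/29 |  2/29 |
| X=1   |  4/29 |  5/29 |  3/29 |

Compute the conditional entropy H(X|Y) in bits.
0.7762 bits

H(X|Y) = H(X,Y) - H(Y)

H(X,Y) = -Σ_{x,y} P(x,y) log₂ P(x,y). Per-cell terms -P(x,y)·log₂P(x,y):
  X=0: 0.50720, 0.16752, 0.26607
  X=1: 0.39420, 0.43725, 0.33859
Sum of the 6 terms: H(X,Y) = 2.1108 bits

Marginal of Y (column sums):
  P(Y=0) = 14/29 + 4/29 = 18/29
  P(Y=1) = 1/29 + 5/29 = 6/29
  P(Y=2) = 2/29 + 3/29 = 5/29
H(Y) = -[(18/29)·log₂(18/29) + (6/29)·log₂(6/29) + (5/29)·log₂(5/29)]
  = 0.42707 + 0.47028 + 0.43725 = 1.3346 bits

H(X|Y) = H(X,Y) - H(Y) = 2.1108 - 1.3346 = 0.7762 bits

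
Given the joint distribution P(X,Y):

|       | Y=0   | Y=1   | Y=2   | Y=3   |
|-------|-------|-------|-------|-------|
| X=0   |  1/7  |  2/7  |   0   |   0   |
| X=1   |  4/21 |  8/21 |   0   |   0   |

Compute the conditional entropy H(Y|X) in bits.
0.9183 bits

H(Y|X) = H(X,Y) - H(X)

H(X,Y) = -Σ_{x,y} P(x,y) log₂ P(x,y). Per-cell terms -P(x,y)·log₂P(x,y):
  X=0: 0.40105, 0.51639, 0.00000, 0.00000
  X=1: 0.45568, 0.53041, 0.00000, 0.00000
  (cells with P = 0 contribute 0)
Sum of the 8 terms: H(X,Y) = 1.9035 bits

Marginal of X (row sums):
  P(X=0) = 1/7 + 2/7 + 0 + 0 = 3/7
  P(X=1) = 4/21 + 8/21 + 0 + 0 = 4/7
H(X) = -[(3/7)·log₂(3/7) + (4/7)·log₂(4/7)]
  = 0.52388 + 0.46135 = 0.9852 bits

H(Y|X) = H(X,Y) - H(X) = 1.9035 - 0.9852 = 0.9183 bits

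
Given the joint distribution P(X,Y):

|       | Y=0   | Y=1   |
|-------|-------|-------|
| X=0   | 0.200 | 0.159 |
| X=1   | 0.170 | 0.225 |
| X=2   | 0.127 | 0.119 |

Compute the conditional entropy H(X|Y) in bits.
1.5485 bits

H(X|Y) = H(X,Y) - H(Y)

H(X,Y) = -Σ_{x,y} P(x,y) log₂ P(x,y). Per-cell terms -P(x,y)·log₂P(x,y):
  X=0: 0.4644, 0.4218
  X=1: 0.4346, 0.4842
  X=2: 0.3781, 0.3654
Sum of the 6 terms: H(X,Y) = 2.5485 bits

Marginal of Y (column sums):
  P(Y=0) = 0.200 + 0.170 + 0.127 = 0.497
  P(Y=1) = 0.159 + 0.225 + 0.119 = 0.503
H(Y) = -[0.497·log₂(0.497) + 0.503·log₂(0.503)]
  = 0.5013 + 0.4987 = 1.0000 bits

H(X|Y) = H(X,Y) - H(Y) = 2.5485 - 1.0000 = 1.5485 bits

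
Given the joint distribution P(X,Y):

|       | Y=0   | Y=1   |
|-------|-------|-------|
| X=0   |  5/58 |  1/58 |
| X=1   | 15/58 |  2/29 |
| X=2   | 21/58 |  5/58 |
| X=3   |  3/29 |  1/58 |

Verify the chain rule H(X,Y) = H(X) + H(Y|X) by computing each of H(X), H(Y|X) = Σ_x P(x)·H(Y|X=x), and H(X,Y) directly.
H(X) = 1.7531 bits, H(Y|X) = 0.6985 bits, H(X,Y) = 2.4516 bits

Marginal of X (row sums):
  P(X=0) = 5/58 + 1/58 = 3/29
  P(X=1) = 15/58 + 2/29 = 19/58
  P(X=2) = 21/58 + 5/58 = 13/29
  P(X=3) = 3/29 + 1/58 = 7/58
H(X) = -[(3/29)·log₂(3/29) + (19/58)·log₂(19/58) + (13/29)·log₂(13/29) + (7/58)·log₂(7/58)]
  = 0.3386 + 0.5274 + 0.5189 + 0.3682 = 1.7531 bits

H(Y|X) = Σ_x P(x)·H(Y|X=x):
  X=0: P(X=0) = 3/29, P(Y|X=0) = (5/6, 1/6) → H(Y|X=0) = 0.6500
  X=1: P(X=1) = 19/58, P(Y|X=1) = (15/19, 4/19) → H(Y|X=1) = 0.7425
  X=2: P(X=2) = 13/29, P(Y|X=2) = (21/26, 5/26) → H(Y|X=2) = 0.7063
  X=3: P(X=3) = 7/58, P(Y|X=3) = (6/7, 1/7) → H(Y|X=3) = 0.5917
H(Y|X) = (3/29)·0.6500 + (19/58)·0.7425 + (13/29)·0.7063 + (7/58)·0.5917 = 0.6985 bits

H(X,Y) = -Σ_{x,y} P(x,y) log₂ P(x,y). Per-cell terms -P(x,y)·log₂P(x,y):
  X=0: 0.3048, 0.1010
  X=1: 0.5046, 0.2661
  X=2: 0.5307, 0.3048
  X=3: 0.3386, 0.1010
Sum of the 8 terms: H(X,Y) = 2.4516 bits

Chain rule check:
  H(X) + H(Y|X) = 1.7531 + 0.6985 = 2.4516 bits
  H(X,Y) = 2.4516 bits
✓ Chain rule verified.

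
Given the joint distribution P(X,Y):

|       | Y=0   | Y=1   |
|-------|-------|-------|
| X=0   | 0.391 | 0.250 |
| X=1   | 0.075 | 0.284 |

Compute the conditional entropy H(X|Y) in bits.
0.8291 bits

H(X|Y) = H(X,Y) - H(Y)

H(X,Y) = -Σ_{x,y} P(x,y) log₂ P(x,y). Per-cell terms -P(x,y)·log₂P(x,y):
  X=0: 0.529711, 0.500000
  X=1: 0.280272, 0.515755
Sum of the 4 terms: H(X,Y) = 1.82574 bits

Marginal of Y (column sums):
  P(Y=0) = 0.391 + 0.075 = 0.466
  P(Y=1) = 0.250 + 0.284 = 0.534
H(Y) = -[0.466·log₂(0.466) + 0.534·log₂(0.534)]
  = 0.513345 + 0.483317 = 0.99666 bits

H(X|Y) = H(X,Y) - H(Y) = 1.82574 - 0.99666 = 0.8291 bits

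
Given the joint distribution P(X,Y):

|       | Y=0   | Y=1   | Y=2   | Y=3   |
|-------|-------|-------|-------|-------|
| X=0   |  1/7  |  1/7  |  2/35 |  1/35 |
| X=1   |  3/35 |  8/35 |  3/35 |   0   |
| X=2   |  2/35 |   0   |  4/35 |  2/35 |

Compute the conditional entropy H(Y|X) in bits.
1.5623 bits

H(Y|X) = H(X,Y) - H(X)

H(X,Y) = -Σ_{x,y} P(x,y) log₂ P(x,y). Per-cell terms -P(x,y)·log₂P(x,y):
  X=0: 0.401051, 0.401051, 0.235959, 0.146551
  X=1: 0.303799, 0.486693, 0.303799, 0.000000
  X=2: 0.235959, 0.000000, 0.357632, 0.235959
  (cells with P = 0 contribute 0)
Sum of the 12 terms: H(X,Y) = 3.10845 bits

Marginal of X (row sums):
  P(X=0) = 1/7 + 1/7 + 2/35 + 1/35 = 13/35
  P(X=1) = 3/35 + 8/35 + 3/35 + 0 = 2/5
  P(X=2) = 2/35 + 0 + 4/35 + 2/35 = 8/35
H(X) = -[(13/35)·log₂(13/35) + (2/5)·log₂(2/5) + (8/35)·log₂(8/35)]
  = 0.530713 + 0.528771 + 0.486693 = 1.54618 bits

H(Y|X) = H(X,Y) - H(X) = 3.10845 - 1.54618 = 1.5623 bits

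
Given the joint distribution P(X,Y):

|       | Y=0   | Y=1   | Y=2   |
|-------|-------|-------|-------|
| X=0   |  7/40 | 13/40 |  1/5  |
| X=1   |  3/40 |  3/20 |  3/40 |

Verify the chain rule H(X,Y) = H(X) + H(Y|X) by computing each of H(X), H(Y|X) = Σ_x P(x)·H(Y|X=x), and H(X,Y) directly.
H(X) = 0.8813 bits, H(Y|X) = 1.5212 bits, H(X,Y) = 2.4025 bits

Marginal of X (row sums):
  P(X=0) = 7/40 + 13/40 + 1/5 = 7/10
  P(X=1) = 3/40 + 3/20 + 3/40 = 3/10
H(X) = -[(7/10)·log₂(7/10) + (3/10)·log₂(3/10)]
  = 0.36020 + 0.52109 = 0.8813 bits

H(Y|X) = Σ_x P(x)·H(Y|X=x):
  X=0: P(X=0) = 7/10, P(Y|X=0) = (1/4, 13/28, 2/7) → H(Y|X=0) = 1.53031
  X=1: P(X=1) = 3/10, P(Y|X=1) = (1/4, 1/2, 1/4) → H(Y|X=1) = 1.50000
H(Y|X) = (7/10)·1.53031 + (3/10)·1.50000 = 1.5212 bits

H(X,Y) = -Σ_{x,y} P(x,y) log₂ P(x,y). Per-cell terms -P(x,y)·log₂P(x,y):
  X=0: 0.44005, 0.52698, 0.46439
  X=1: 0.28027, 0.41054, 0.28027
Sum of the 6 terms: H(X,Y) = 2.4025 bits

Chain rule check:
  H(X) + H(Y|X) = 0.8813 + 1.5212 = 2.4025 bits
  H(X,Y) = 2.4025 bits
✓ Chain rule verified.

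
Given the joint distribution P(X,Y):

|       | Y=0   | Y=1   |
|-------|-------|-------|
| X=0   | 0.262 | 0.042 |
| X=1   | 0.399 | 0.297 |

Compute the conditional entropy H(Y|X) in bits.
0.8613 bits

H(Y|X) = H(X,Y) - H(X)

H(X,Y) = -Σ_{x,y} P(x,y) log₂ P(x,y). Per-cell terms -P(x,y)·log₂P(x,y):
  X=0: 0.5062787, 0.1920856
  X=1: 0.5288902, 0.5201852
Sum of the 4 terms: H(X,Y) = 1.747440 bits

Marginal of X (row sums):
  P(X=0) = 0.262 + 0.042 = 0.304
  P(X=1) = 0.399 + 0.297 = 0.696
H(X) = -[0.304·log₂(0.304) + 0.696·log₂(0.696)]
  = 0.5222285 + 0.3638972 = 0.886126 bits

H(Y|X) = H(X,Y) - H(X) = 1.747440 - 0.886126 = 0.8613 bits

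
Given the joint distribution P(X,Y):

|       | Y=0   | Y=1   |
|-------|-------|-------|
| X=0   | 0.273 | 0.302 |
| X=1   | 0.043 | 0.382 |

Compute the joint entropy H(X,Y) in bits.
1.7586 bits

H(X,Y) = -Σ_{x,y} P(x,y) log₂ P(x,y). Per-cell terms -P(x,y)·log₂P(x,y):
  X=0: 0.5113, 0.5217
  X=1: 0.1952, 0.5304
Sum of the 4 terms: H(X,Y) = 1.7586 bits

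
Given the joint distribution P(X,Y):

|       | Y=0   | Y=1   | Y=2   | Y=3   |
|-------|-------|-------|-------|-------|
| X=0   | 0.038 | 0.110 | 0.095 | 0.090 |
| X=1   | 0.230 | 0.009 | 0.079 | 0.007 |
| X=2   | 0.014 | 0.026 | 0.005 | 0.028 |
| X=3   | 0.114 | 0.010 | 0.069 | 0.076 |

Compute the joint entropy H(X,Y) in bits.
3.4311 bits

H(X,Y) = -Σ_{x,y} P(x,y) log₂ P(x,y). Per-cell terms -P(x,y)·log₂P(x,y):
  X=0: 0.179279, 0.350287, 0.322613, 0.312654
  X=1: 0.487668, 0.061163, 0.289298, 0.050109
  X=2: 0.086218, 0.136899, 0.038219, 0.144436
  X=3: 0.357150, 0.066439, 0.266151, 0.282557
Sum of the 16 terms: H(X,Y) = 3.4311 bits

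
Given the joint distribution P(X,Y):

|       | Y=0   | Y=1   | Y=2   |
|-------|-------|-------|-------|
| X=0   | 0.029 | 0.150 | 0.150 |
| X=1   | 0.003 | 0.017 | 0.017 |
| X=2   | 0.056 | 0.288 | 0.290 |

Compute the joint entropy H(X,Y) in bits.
2.4622 bits

H(X,Y) = -Σ_{x,y} P(x,y) log₂ P(x,y). Per-cell terms -P(x,y)·log₂P(x,y):
  X=0: 0.14813, 0.41054, 0.41054
  X=1: 0.02514, 0.09993, 0.09993
  X=2: 0.23287, 0.51721, 0.51790
Sum of the 9 terms: H(X,Y) = 2.4622 bits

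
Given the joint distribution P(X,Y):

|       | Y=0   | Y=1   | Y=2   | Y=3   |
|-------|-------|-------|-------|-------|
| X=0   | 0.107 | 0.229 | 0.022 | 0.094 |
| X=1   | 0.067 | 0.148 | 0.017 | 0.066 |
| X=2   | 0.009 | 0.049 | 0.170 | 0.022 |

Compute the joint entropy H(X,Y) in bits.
3.1318 bits

H(X,Y) = -Σ_{x,y} P(x,y) log₂ P(x,y). Per-cell terms -P(x,y)·log₂P(x,y):
  X=0: 0.3450, 0.4870, 0.1211, 0.3207
  X=1: 0.2613, 0.4079, 0.0999, 0.2588
  X=2: 0.0612, 0.2132, 0.4346, 0.1211
Sum of the 12 terms: H(X,Y) = 3.1318 bits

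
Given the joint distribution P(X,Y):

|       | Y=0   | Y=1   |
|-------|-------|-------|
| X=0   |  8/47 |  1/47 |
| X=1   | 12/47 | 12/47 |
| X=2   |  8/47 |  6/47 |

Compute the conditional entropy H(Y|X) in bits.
0.9005 bits

H(Y|X) = H(X,Y) - H(X)

H(X,Y) = -Σ_{x,y} P(x,y) log₂ P(x,y). Per-cell terms -P(x,y)·log₂P(x,y):
  X=0: 0.4348, 0.1182
  X=1: 0.5029, 0.5029
  X=2: 0.4348, 0.3791
Sum of the 6 terms: H(X,Y) = 2.3727 bits

Marginal of X (row sums):
  P(X=0) = 8/47 + 1/47 = 9/47
  P(X=1) = 12/47 + 12/47 = 24/47
  P(X=2) = 8/47 + 6/47 = 14/47
H(X) = -[(9/47)·log₂(9/47) + (24/47)·log₂(24/47) + (14/47)·log₂(14/47)]
  = 0.4566 + 0.4951 + 0.5205 = 1.4722 bits

H(Y|X) = H(X,Y) - H(X) = 2.3727 - 1.4722 = 0.9005 bits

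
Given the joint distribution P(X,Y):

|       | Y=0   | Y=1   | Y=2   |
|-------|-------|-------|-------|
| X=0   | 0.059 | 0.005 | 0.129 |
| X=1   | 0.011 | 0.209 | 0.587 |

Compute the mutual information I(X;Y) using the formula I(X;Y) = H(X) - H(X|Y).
0.1424 bits

I(X;Y) = H(X) - H(X|Y)

Marginal of X (row sums):
  P(X=0) = 0.059 + 0.005 + 0.129 = 0.193
  P(X=1) = 0.011 + 0.209 + 0.587 = 0.807
H(X) = -[0.193·log₂(0.193) + 0.807·log₂(0.807)]
  = 0.458052 + 0.249653 = 0.707705 bits

Marginal of Y (column sums):
  P(Y=0) = 0.059 + 0.011 = 0.070
  P(Y=1) = 0.005 + 0.209 = 0.214
  P(Y=2) = 0.129 + 0.587 = 0.716
H(X|Y) = Σ_y P(y)·H(X|Y=y):
  Y=0: P(Y=0) = 0.070, P(X|Y=0) = (59/70, 11/70) → H(X|Y=0) = 0.627430
  Y=1: P(Y=1) = 0.214, P(X|Y=1) = (5/214, 209/214) → H(X|Y=1) = 0.159936
  Y=2: P(Y=2) = 0.716, P(X|Y=2) = (129/716, 587/716) → H(X|Y=2) = 0.680444
H(X|Y) = 0.070·0.627430 + 0.214·0.159936 + 0.716·0.680444 = 0.565344 bits

I(X;Y) = H(X) - H(X|Y) = 0.707705 - 0.565344 = 0.1424 bits

Cross-check via I(X;Y) = H(X) + H(Y) - H(X,Y): computing H(Y) from the column sums and H(X,Y) from the 6 cells in the same way gives H(Y) = 1.089648 bits and H(X,Y) = 1.654992 bits, so
I(X;Y) = 0.707705 + 1.089648 - 1.654992 = 0.1424 bits ✓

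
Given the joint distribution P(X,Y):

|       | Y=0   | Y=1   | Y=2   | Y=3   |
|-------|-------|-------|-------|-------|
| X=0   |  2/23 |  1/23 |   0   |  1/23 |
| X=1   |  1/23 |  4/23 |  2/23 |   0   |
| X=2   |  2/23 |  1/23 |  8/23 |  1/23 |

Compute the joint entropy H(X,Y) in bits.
2.8714 bits

H(X,Y) = -Σ_{x,y} P(x,y) log₂ P(x,y). Per-cell terms -P(x,y)·log₂P(x,y):
  X=0: 0.30640, 0.19668, 0.00000, 0.19668
  X=1: 0.19668, 0.43888, 0.30640, 0.00000
  X=2: 0.30640, 0.19668, 0.52993, 0.19668
  (cells with P = 0 contribute 0)
Sum of the 12 terms: H(X,Y) = 2.8714 bits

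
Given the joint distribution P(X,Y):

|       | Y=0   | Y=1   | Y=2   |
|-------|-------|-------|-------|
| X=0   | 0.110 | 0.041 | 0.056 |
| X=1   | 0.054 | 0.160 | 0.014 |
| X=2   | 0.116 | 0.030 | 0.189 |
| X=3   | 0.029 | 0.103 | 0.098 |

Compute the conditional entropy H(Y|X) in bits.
1.3167 bits

H(Y|X) = H(X,Y) - H(X)

H(X,Y) = -Σ_{x,y} P(x,y) log₂ P(x,y). Per-cell terms -P(x,y)·log₂P(x,y):
  X=0: 0.35029, 0.18894, 0.23287
  X=1: 0.22739, 0.42302, 0.08622
  X=2: 0.36051, 0.15177, 0.45427
  X=3: 0.14813, 0.33777, 0.32841
Sum of the 12 terms: H(X,Y) = 3.2896 bits

Marginal of X (row sums):
  P(X=0) = 0.110 + 0.041 + 0.056 = 0.207
  P(X=1) = 0.054 + 0.160 + 0.014 = 0.228
  P(X=2) = 0.116 + 0.030 + 0.189 = 0.335
  P(X=3) = 0.029 + 0.103 + 0.098 = 0.230
H(X) = -[0.207·log₂(0.207) + 0.228·log₂(0.228) + 0.335·log₂(0.335) + 0.230·log₂(0.230)]
  = 0.47037 + 0.48630 + 0.52855 + 0.48767 = 1.9729 bits

H(Y|X) = H(X,Y) - H(X) = 3.2896 - 1.9729 = 1.3167 bits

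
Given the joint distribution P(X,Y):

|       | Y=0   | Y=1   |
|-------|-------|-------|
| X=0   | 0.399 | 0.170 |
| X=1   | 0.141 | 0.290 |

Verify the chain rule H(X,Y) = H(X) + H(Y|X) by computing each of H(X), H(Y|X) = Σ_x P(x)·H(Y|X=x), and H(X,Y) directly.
H(X) = 0.9862 bits, H(Y|X) = 0.8937 bits, H(X,Y) = 1.8799 bits

Marginal of X (row sums):
  P(X=0) = 0.399 + 0.170 = 0.569
  P(X=1) = 0.141 + 0.290 = 0.431
H(X) = -[0.569·log₂(0.569) + 0.431·log₂(0.431)]
  = 0.4629 + 0.5233 = 0.9862 bits

H(Y|X) = Σ_x P(x)·H(Y|X=x):
  X=0: P(X=0) = 0.569, P(Y|X=0) = (399/569, 170/569) → H(Y|X=0) = 0.8798
  X=1: P(X=1) = 0.431, P(Y|X=1) = (141/431, 290/431) → H(Y|X=1) = 0.9120
H(Y|X) = 0.569·0.8798 + 0.431·0.9120 = 0.8937 bits

H(X,Y) = -Σ_{x,y} P(x,y) log₂ P(x,y). Per-cell terms -P(x,y)·log₂P(x,y):
  X=0: 0.5289, 0.4346
  X=1: 0.3985, 0.5179
Sum of the 4 terms: H(X,Y) = 1.8799 bits

Chain rule check:
  H(X) + H(Y|X) = 0.9862 + 0.8937 = 1.8799 bits
  H(X,Y) = 1.8799 bits
✓ Chain rule verified.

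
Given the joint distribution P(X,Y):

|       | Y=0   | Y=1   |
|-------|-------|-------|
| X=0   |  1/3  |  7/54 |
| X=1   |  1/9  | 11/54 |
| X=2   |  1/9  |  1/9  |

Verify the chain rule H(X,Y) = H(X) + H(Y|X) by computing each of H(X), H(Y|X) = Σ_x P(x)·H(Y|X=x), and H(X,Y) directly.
H(X) = 1.5215 bits, H(Y|X) = 0.9131 bits, H(X,Y) = 2.4346 bits

Marginal of X (row sums):
  P(X=0) = 1/3 + 7/54 = 25/54
  P(X=1) = 1/9 + 11/54 = 17/54
  P(X=2) = 1/9 + 1/9 = 2/9
H(X) = -[(25/54)·log₂(25/54) + (17/54)·log₂(17/54) + (2/9)·log₂(2/9)]
  = 0.51437 + 0.52493 + 0.48221 = 1.5215 bits

H(Y|X) = Σ_x P(x)·H(Y|X=x):
  X=0: P(X=0) = 25/54, P(Y|X=0) = (18/25, 7/25) → H(Y|X=0) = 0.85545
  X=1: P(X=1) = 17/54, P(Y|X=1) = (6/17, 11/17) → H(Y|X=1) = 0.93667
  X=2: P(X=2) = 2/9, P(Y|X=2) = (1/2, 1/2) → H(Y|X=2) = 1.00000
H(Y|X) = (25/54)·0.85545 + (17/54)·0.93667 + (2/9)·1.00000 = 0.9131 bits

H(X,Y) = -Σ_{x,y} P(x,y) log₂ P(x,y). Per-cell terms -P(x,y)·log₂P(x,y):
  X=0: 0.52832, 0.38209
  X=1: 0.35221, 0.46759
  X=2: 0.35221, 0.35221
Sum of the 6 terms: H(X,Y) = 2.4346 bits

Chain rule check:
  H(X) + H(Y|X) = 1.5215 + 0.9131 = 2.4346 bits
  H(X,Y) = 2.4346 bits
✓ Chain rule verified.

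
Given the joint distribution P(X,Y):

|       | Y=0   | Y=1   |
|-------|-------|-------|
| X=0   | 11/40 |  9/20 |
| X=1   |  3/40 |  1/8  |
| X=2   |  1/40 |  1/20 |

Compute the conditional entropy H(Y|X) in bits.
0.9540 bits

H(Y|X) = H(X,Y) - H(X)

H(X,Y) = -Σ_{x,y} P(x,y) log₂ P(x,y). Per-cell terms -P(x,y)·log₂P(x,y):
  X=0: 0.51219, 0.51840
  X=1: 0.28027, 0.37500
  X=2: 0.13305, 0.21610
Sum of the 6 terms: H(X,Y) = 2.0350 bits

Marginal of X (row sums):
  P(X=0) = 11/40 + 9/20 = 29/40
  P(X=1) = 3/40 + 1/8 = 1/5
  P(X=2) = 1/40 + 1/20 = 3/40
H(X) = -[(29/40)·log₂(29/40) + (1/5)·log₂(1/5) + (3/40)·log₂(3/40)]
  = 0.33636 + 0.46439 + 0.28027 = 1.0810 bits

H(Y|X) = H(X,Y) - H(X) = 2.0350 - 1.0810 = 0.9540 bits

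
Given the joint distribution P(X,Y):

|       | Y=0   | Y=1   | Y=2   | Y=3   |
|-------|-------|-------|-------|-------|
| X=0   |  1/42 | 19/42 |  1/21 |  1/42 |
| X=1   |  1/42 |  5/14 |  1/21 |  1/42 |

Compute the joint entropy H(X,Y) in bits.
1.9801 bits

H(X,Y) = -Σ_{x,y} P(x,y) log₂ P(x,y). Per-cell terms -P(x,y)·log₂P(x,y):
  X=0: 0.12839, 0.51770, 0.20916, 0.12839
  X=1: 0.12839, 0.53051, 0.20916, 0.12839
Sum of the 8 terms: H(X,Y) = 1.9801 bits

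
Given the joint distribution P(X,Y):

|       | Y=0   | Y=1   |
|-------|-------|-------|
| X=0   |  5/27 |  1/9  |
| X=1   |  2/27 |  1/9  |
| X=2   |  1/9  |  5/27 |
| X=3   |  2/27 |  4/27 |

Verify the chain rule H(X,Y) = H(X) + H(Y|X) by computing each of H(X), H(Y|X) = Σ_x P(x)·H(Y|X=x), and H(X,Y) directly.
H(X) = 1.9727 bits, H(Y|X) = 0.9495 bits, H(X,Y) = 2.9221 bits

Marginal of X (row sums):
  P(X=0) = 5/27 + 1/9 = 8/27
  P(X=1) = 2/27 + 1/9 = 5/27
  P(X=2) = 1/9 + 5/27 = 8/27
  P(X=3) = 2/27 + 4/27 = 2/9
H(X) = -[(8/27)·log₂(8/27) + (5/27)·log₂(5/27) + (8/27)·log₂(8/27) + (2/9)·log₂(2/9)]
  = 0.51997 + 0.45055 + 0.51997 + 0.48221 = 1.9727 bits

H(Y|X) = Σ_x P(x)·H(Y|X=x):
  X=0: P(X=0) = 8/27, P(Y|X=0) = (5/8, 3/8) → H(Y|X=0) = 0.95443
  X=1: P(X=1) = 5/27, P(Y|X=1) = (2/5, 3/5) → H(Y|X=1) = 0.97095
  X=2: P(X=2) = 8/27, P(Y|X=2) = (3/8, 5/8) → H(Y|X=2) = 0.95443
  X=3: P(X=3) = 2/9, P(Y|X=3) = (1/3, 2/3) → H(Y|X=3) = 0.91830
H(Y|X) = (8/27)·0.95443 + (5/27)·0.97095 + (8/27)·0.95443 + (2/9)·0.91830 = 0.9495 bits

H(X,Y) = -Σ_{x,y} P(x,y) log₂ P(x,y). Per-cell terms -P(x,y)·log₂P(x,y):
  X=0: 0.45055, 0.35221
  X=1: 0.27814, 0.35221
  X=2: 0.35221, 0.45055
  X=3: 0.27814, 0.40813
Sum of the 8 terms: H(X,Y) = 2.9221 bits

Chain rule check:
  H(X) + H(Y|X) = 1.9727 + 0.9495 = 2.9222 bits
  H(X,Y) = 2.9221 bits
✓ Chain rule verified (Δ = 0.0001 is 4-dp rounding noise: each of the three values was rounded independently).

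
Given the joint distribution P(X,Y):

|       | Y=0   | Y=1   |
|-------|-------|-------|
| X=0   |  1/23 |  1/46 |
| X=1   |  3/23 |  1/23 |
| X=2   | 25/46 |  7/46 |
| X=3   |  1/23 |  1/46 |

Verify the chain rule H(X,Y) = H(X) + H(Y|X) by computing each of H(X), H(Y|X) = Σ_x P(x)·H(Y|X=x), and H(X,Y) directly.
H(X) = 1.3168 bits, H(Y|X) = 0.7881 bits, H(X,Y) = 2.1049 bits

Marginal of X (row sums):
  P(X=0) = 1/23 + 1/46 = 3/46
  P(X=1) = 3/23 + 1/23 = 4/23
  P(X=2) = 25/46 + 7/46 = 16/23
  P(X=3) = 1/23 + 1/46 = 3/46
H(X) = -[(3/46)·log₂(3/46) + (4/23)·log₂(4/23) + (16/23)·log₂(16/23) + (3/46)·log₂(3/46)]
  = 0.25687 + 0.43888 + 0.36422 + 0.25687 = 1.3168 bits

H(Y|X) = Σ_x P(x)·H(Y|X=x):
  X=0: P(X=0) = 3/46, P(Y|X=0) = (2/3, 1/3) → H(Y|X=0) = 0.91830
  X=1: P(X=1) = 4/23, P(Y|X=1) = (3/4, 1/4) → H(Y|X=1) = 0.81128
  X=2: P(X=2) = 16/23, P(Y|X=2) = (25/32, 7/32) → H(Y|X=2) = 0.75788
  X=3: P(X=3) = 3/46, P(Y|X=3) = (2/3, 1/3) → H(Y|X=3) = 0.91830
H(Y|X) = (3/46)·0.91830 + (4/23)·0.81128 + (16/23)·0.75788 + (3/46)·0.91830 = 0.7881 bits

H(X,Y) = -Σ_{x,y} P(x,y) log₂ P(x,y). Per-cell terms -P(x,y)·log₂P(x,y):
  X=0: 0.19668, 0.12008
  X=1: 0.38330, 0.19668
  X=2: 0.47810, 0.41334
  X=3: 0.19668, 0.12008
Sum of the 8 terms: H(X,Y) = 2.1049 bits

Chain rule check:
  H(X) + H(Y|X) = 1.3168 + 0.7881 = 2.1049 bits
  H(X,Y) = 2.1049 bits
✓ Chain rule verified.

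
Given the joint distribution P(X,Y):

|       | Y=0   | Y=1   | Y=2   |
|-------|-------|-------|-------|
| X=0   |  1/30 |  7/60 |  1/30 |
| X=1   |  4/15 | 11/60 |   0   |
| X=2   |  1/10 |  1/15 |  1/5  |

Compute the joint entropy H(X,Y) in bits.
2.7030 bits

H(X,Y) = -Σ_{x,y} P(x,y) log₂ P(x,y). Per-cell terms -P(x,y)·log₂P(x,y):
  X=0: 0.16356, 0.36161, 0.16356
  X=1: 0.50850, 0.44870, 0.00000
  X=2: 0.33219, 0.26046, 0.46439
  (cells with P = 0 contribute 0)
Sum of the 9 terms: H(X,Y) = 2.7030 bits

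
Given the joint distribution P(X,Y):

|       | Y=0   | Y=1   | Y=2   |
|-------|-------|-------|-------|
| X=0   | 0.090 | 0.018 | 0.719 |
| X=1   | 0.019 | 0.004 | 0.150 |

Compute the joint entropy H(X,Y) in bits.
1.3102 bits

H(X,Y) = -Σ_{x,y} P(x,y) log₂ P(x,y). Per-cell terms -P(x,y)·log₂P(x,y):
  X=0: 0.3127, 0.1043, 0.3422
  X=1: 0.1086, 0.0319, 0.4105
Sum of the 6 terms: H(X,Y) = 1.3102 bits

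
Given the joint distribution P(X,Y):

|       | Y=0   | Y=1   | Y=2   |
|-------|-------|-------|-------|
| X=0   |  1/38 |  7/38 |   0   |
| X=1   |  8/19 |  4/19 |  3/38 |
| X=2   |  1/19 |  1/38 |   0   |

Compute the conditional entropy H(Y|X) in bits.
1.1245 bits

H(Y|X) = H(X,Y) - H(X)

H(X,Y) = -Σ_{x,y} P(x,y) log₂ P(x,y). Per-cell terms -P(x,y)·log₂P(x,y):
  X=0: 0.1381, 0.4496, 0.0000
  X=1: 0.5254, 0.4732, 0.2892
  X=2: 0.2236, 0.1381, 0.0000
  (cells with P = 0 contribute 0)
Sum of the 9 terms: H(X,Y) = 2.2372 bits

Marginal of X (row sums):
  P(X=0) = 1/38 + 7/38 + 0 = 4/19
  P(X=1) = 8/19 + 4/19 + 3/38 = 27/38
  P(X=2) = 1/19 + 1/38 + 0 = 3/38
H(X) = -[(4/19)·log₂(4/19) + (27/38)·log₂(27/38) + (3/38)·log₂(3/38)]
  = 0.4732 + 0.3503 + 0.2892 = 1.1127 bits

H(Y|X) = H(X,Y) - H(X) = 2.2372 - 1.1127 = 1.1245 bits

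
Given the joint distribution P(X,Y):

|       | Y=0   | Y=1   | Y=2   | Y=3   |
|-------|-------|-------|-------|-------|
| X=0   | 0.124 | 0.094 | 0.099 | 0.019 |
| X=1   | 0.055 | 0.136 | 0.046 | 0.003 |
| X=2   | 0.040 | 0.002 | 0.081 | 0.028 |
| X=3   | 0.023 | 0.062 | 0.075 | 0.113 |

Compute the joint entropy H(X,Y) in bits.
3.6356 bits

H(X,Y) = -Σ_{x,y} P(x,y) log₂ P(x,y). Per-cell terms -P(x,y)·log₂P(x,y):
  X=0: 0.3734369, 0.3206524, 0.3303063, 0.1086393
  X=1: 0.2301434, 0.3914517, 0.2043422, 0.0251425
  X=2: 0.1857542, 0.0179316, 0.2937007, 0.1444360
  X=3: 0.1251711, 0.2487185, 0.2802724, 0.3554534
Sum of the 16 terms: H(X,Y) = 3.6356 bits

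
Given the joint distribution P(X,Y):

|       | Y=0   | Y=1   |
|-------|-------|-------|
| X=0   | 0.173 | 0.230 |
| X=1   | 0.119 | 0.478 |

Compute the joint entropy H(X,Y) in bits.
1.8000 bits

H(X,Y) = -Σ_{x,y} P(x,y) log₂ P(x,y). Per-cell terms -P(x,y)·log₂P(x,y):
  X=0: 0.4379, 0.4877
  X=1: 0.3654, 0.5090
Sum of the 4 terms: H(X,Y) = 1.8000 bits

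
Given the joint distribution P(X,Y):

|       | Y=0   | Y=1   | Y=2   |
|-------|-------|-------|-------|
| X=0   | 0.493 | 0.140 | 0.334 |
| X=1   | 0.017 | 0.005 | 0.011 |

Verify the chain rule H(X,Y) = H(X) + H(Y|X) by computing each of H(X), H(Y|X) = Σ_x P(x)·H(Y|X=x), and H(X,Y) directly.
H(X) = 0.2092 bits, H(Y|X) = 1.4291 bits, H(X,Y) = 1.6383 bits

Marginal of X (row sums):
  P(X=0) = 0.493 + 0.140 + 0.334 = 0.967
  P(X=1) = 0.017 + 0.005 + 0.011 = 0.033
H(X) = -[0.967·log₂(0.967) + 0.033·log₂(0.033)]
  = 0.04681 + 0.16241 = 0.2092 bits

H(Y|X) = Σ_x P(x)·H(Y|X=x):
  X=0: P(X=0) = 0.967, P(Y|X=0) = (493/967, 140/967, 334/967) → H(Y|X=0) = 1.42889
  X=1: P(X=1) = 0.033, P(Y|X=1) = (17/33, 5/33, 1/3) → H(Y|X=1) = 1.43378
H(Y|X) = 0.967·1.42889 + 0.033·1.43378 = 1.4291 bits

H(X,Y) = -Σ_{x,y} P(x,y) log₂ P(x,y). Per-cell terms -P(x,y)·log₂P(x,y):
  X=0: 0.50303, 0.39711, 0.52841
  X=1: 0.09993, 0.03822, 0.07157
Sum of the 6 terms: H(X,Y) = 1.6383 bits

Chain rule check:
  H(X) + H(Y|X) = 0.2092 + 1.4291 = 1.6383 bits
  H(X,Y) = 1.6383 bits
✓ Chain rule verified.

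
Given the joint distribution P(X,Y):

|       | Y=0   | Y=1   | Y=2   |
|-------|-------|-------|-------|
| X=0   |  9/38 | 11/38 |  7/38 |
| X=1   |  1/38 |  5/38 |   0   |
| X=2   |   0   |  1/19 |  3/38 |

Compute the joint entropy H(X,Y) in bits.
2.4953 bits

H(X,Y) = -Σ_{x,y} P(x,y) log₂ P(x,y). Per-cell terms -P(x,y)·log₂P(x,y):
  X=0: 0.49216, 0.51772, 0.44958
  X=1: 0.13810, 0.38500, 0.00000
  X=2: 0.00000, 0.22358, 0.28918
  (cells with P = 0 contribute 0)
Sum of the 9 terms: H(X,Y) = 2.4953 bits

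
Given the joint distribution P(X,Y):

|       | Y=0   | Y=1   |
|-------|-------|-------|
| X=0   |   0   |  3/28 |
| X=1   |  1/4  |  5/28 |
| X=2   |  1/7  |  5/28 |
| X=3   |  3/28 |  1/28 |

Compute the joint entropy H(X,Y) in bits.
2.6509 bits

H(X,Y) = -Σ_{x,y} P(x,y) log₂ P(x,y). Per-cell terms -P(x,y)·log₂P(x,y):
  X=0: 0.00000, 0.34526
  X=1: 0.50000, 0.44383
  X=2: 0.40105, 0.44383
  X=3: 0.34526, 0.17169
  (cells with P = 0 contribute 0)
Sum of the 8 terms: H(X,Y) = 2.6509 bits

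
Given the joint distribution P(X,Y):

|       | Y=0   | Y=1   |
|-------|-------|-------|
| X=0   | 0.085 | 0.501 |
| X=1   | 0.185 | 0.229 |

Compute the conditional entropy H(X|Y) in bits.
0.8977 bits

H(X|Y) = H(X,Y) - H(Y)

H(X,Y) = -Σ_{x,y} P(x,y) log₂ P(x,y). Per-cell terms -P(x,y)·log₂P(x,y):
  X=0: 0.30229, 0.49956
  X=1: 0.45036, 0.48699
Sum of the 4 terms: H(X,Y) = 1.7392 bits

Marginal of Y (column sums):
  P(Y=0) = 0.085 + 0.185 = 0.270
  P(Y=1) = 0.501 + 0.229 = 0.730
H(Y) = -[0.270·log₂(0.270) + 0.730·log₂(0.730)]
  = 0.51002 + 0.33144 = 0.8415 bits

H(X|Y) = H(X,Y) - H(Y) = 1.7392 - 0.8415 = 0.8977 bits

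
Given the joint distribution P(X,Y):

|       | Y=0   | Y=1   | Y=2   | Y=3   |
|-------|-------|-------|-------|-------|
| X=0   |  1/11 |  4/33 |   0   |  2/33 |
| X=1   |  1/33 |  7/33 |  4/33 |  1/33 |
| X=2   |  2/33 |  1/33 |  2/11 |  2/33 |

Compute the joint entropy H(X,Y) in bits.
3.1681 bits

H(X,Y) = -Σ_{x,y} P(x,y) log₂ P(x,y). Per-cell terms -P(x,y)·log₂P(x,y):
  X=0: 0.31449, 0.36902, 0.00000, 0.24511
  X=1: 0.15286, 0.47452, 0.36902, 0.15286
  X=2: 0.24511, 0.15286, 0.44717, 0.24511
  (cells with P = 0 contribute 0)
Sum of the 12 terms: H(X,Y) = 3.1681 bits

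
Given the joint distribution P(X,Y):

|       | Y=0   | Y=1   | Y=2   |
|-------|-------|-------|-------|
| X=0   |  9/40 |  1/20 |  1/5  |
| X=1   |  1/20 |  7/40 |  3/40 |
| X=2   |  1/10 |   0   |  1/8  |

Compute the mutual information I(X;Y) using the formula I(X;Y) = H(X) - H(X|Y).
0.2508 bits

I(X;Y) = H(X) - H(X|Y)

Marginal of X (row sums):
  P(X=0) = 9/40 + 1/20 + 1/5 = 19/40
  P(X=1) = 1/20 + 7/40 + 3/40 = 3/10
  P(X=2) = 1/10 + 0 + 1/8 = 9/40
H(X) = -[(19/40)·log₂(19/40) + (3/10)·log₂(3/10) + (9/40)·log₂(9/40)]
  = 0.51015 + 0.52109 + 0.48420 = 1.51544 bits

Marginal of Y (column sums):
  P(Y=0) = 9/40 + 1/20 + 1/10 = 3/8
  P(Y=1) = 1/20 + 7/40 + 0 = 9/40
  P(Y=2) = 1/5 + 3/40 + 1/8 = 2/5
H(X|Y) = Σ_y P(y)·H(X|Y=y):
  Y=0: P(Y=0) = 3/8, P(X|Y=0) = (3/5, 2/15, 4/15) → H(X|Y=0) = 1.33827
  Y=1: P(Y=1) = 9/40, P(X|Y=1) = (2/9, 7/9, 0) → H(X|Y=1) = 0.76420
  Y=2: P(Y=2) = 2/5, P(X|Y=2) = (1/2, 3/16, 5/16) → H(X|Y=2) = 1.47722
H(X|Y) = (3/8)·1.33827 + (9/40)·0.76420 + (2/5)·1.47722 = 1.26468 bits

I(X;Y) = H(X) - H(X|Y) = 1.51544 - 1.26468 = 0.2508 bits

Cross-check via I(X;Y) = H(X) + H(Y) - H(X,Y): computing H(Y) from the column sums and H(X,Y) from the 9 cells in the same way gives H(Y) = 1.54361 bits and H(X,Y) = 2.80829 bits, so
I(X;Y) = 1.51544 + 1.54361 - 2.80829 = 0.2508 bits ✓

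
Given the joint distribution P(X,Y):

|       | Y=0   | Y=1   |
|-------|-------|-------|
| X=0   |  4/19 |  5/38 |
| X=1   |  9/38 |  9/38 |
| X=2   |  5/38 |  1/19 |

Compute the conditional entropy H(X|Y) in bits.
1.4692 bits

H(X|Y) = H(X,Y) - H(Y)

H(X,Y) = -Σ_{x,y} P(x,y) log₂ P(x,y). Per-cell terms -P(x,y)·log₂P(x,y):
  X=0: 0.473248, 0.385000
  X=1: 0.492158, 0.492158
  X=2: 0.385000, 0.223575
Sum of the 6 terms: H(X,Y) = 2.45114 bits

Marginal of Y (column sums):
  P(Y=0) = 4/19 + 9/38 + 5/38 = 11/19
  P(Y=1) = 5/38 + 9/38 + 1/19 = 8/19
H(Y) = -[(11/19)·log₂(11/19) + (8/19)·log₂(8/19)]
  = 0.456498 + 0.525443 = 0.98194 bits

H(X|Y) = H(X,Y) - H(Y) = 2.45114 - 0.98194 = 1.4692 bits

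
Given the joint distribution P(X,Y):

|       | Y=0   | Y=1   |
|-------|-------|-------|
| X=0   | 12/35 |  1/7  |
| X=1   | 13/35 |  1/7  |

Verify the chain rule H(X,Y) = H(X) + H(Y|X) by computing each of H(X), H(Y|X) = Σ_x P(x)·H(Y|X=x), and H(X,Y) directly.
H(X) = 0.9994 bits, H(Y|X) = 0.8629 bits, H(X,Y) = 1.8623 bits

Marginal of X (row sums):
  P(X=0) = 12/35 + 1/7 = 17/35
  P(X=1) = 13/35 + 1/7 = 18/35
H(X) = -[(17/35)·log₂(17/35) + (18/35)·log₂(18/35)]
  = 0.50603 + 0.49338 = 0.9994 bits

H(Y|X) = Σ_x P(x)·H(Y|X=x):
  X=0: P(X=0) = 17/35, P(Y|X=0) = (12/17, 5/17) → H(Y|X=0) = 0.87398
  X=1: P(X=1) = 18/35, P(Y|X=1) = (13/18, 5/18) → H(Y|X=1) = 0.85241
H(Y|X) = (17/35)·0.87398 + (18/35)·0.85241 = 0.8629 bits

H(X,Y) = -Σ_{x,y} P(x,y) log₂ P(x,y). Per-cell terms -P(x,y)·log₂P(x,y):
  X=0: 0.52948, 0.40105
  X=1: 0.53071, 0.40105
Sum of the 4 terms: H(X,Y) = 1.8623 bits

Chain rule check:
  H(X) + H(Y|X) = 0.9994 + 0.8629 = 1.8623 bits
  H(X,Y) = 1.8623 bits
✓ Chain rule verified.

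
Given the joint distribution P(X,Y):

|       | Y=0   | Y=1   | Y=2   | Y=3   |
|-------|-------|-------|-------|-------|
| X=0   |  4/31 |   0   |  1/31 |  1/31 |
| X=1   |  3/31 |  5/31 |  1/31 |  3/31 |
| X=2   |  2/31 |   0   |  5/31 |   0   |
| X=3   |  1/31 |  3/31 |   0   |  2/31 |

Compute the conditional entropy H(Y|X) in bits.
1.4260 bits

H(Y|X) = H(X,Y) - H(X)

H(X,Y) = -Σ_{x,y} P(x,y) log₂ P(x,y). Per-cell terms -P(x,y)·log₂P(x,y):
  X=0: 0.38119, 0.00000, 0.15981, 0.15981
  X=1: 0.32605, 0.42456, 0.15981, 0.32605
  X=2: 0.25511, 0.00000, 0.42456, 0.00000
  X=3: 0.15981, 0.32605, 0.00000, 0.25511
  (cells with P = 0 contribute 0)
Sum of the 16 terms: H(X,Y) = 3.3579 bits

Marginal of X (row sums):
  P(X=0) = 4/31 + 0 + 1/31 + 1/31 = 6/31
  P(X=1) = 3/31 + 5/31 + 1/31 + 3/31 = 12/31
  P(X=2) = 2/31 + 0 + 5/31 + 0 = 7/31
  P(X=3) = 1/31 + 3/31 + 0 + 2/31 = 6/31
H(X) = -[(6/31)·log₂(6/31) + (12/31)·log₂(12/31) + (7/31)·log₂(7/31) + (6/31)·log₂(6/31)]
  = 0.45856 + 0.53003 + 0.48477 + 0.45856 = 1.9319 bits

H(Y|X) = H(X,Y) - H(X) = 3.3579 - 1.9319 = 1.4260 bits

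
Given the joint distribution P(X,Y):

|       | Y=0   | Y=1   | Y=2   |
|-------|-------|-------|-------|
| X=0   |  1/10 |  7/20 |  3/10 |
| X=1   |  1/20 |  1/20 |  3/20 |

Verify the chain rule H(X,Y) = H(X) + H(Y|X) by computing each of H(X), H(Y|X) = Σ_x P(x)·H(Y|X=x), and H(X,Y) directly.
H(X) = 0.8113 bits, H(Y|X) = 1.4148 bits, H(X,Y) = 2.2261 bits

Marginal of X (row sums):
  P(X=0) = 1/10 + 7/20 + 3/10 = 3/4
  P(X=1) = 1/20 + 1/20 + 3/20 = 1/4
H(X) = -[(3/4)·log₂(3/4) + (1/4)·log₂(1/4)]
  = 0.31128 + 0.50000 = 0.8113 bits

H(Y|X) = Σ_x P(x)·H(Y|X=x):
  X=0: P(X=0) = 3/4, P(Y|X=0) = (2/15, 7/15, 2/5) → H(Y|X=0) = 1.42947
  X=1: P(X=1) = 1/4, P(Y|X=1) = (1/5, 1/5, 3/5) → H(Y|X=1) = 1.37095
H(Y|X) = (3/4)·1.42947 + (1/4)·1.37095 = 1.4148 bits

H(X,Y) = -Σ_{x,y} P(x,y) log₂ P(x,y). Per-cell terms -P(x,y)·log₂P(x,y):
  X=0: 0.33219, 0.53010, 0.52109
  X=1: 0.21610, 0.21610, 0.41054
Sum of the 6 terms: H(X,Y) = 2.2261 bits

Chain rule check:
  H(X) + H(Y|X) = 0.8113 + 1.4148 = 2.2261 bits
  H(X,Y) = 2.2261 bits
✓ Chain rule verified.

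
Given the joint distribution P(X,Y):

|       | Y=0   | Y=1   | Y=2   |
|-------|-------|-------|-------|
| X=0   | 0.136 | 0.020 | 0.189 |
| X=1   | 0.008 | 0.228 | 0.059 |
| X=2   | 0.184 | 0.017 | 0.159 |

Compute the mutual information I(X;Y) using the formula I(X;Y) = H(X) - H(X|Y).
0.4303 bits

I(X;Y) = H(X) - H(X|Y)

Marginal of X (row sums):
  P(X=0) = 0.136 + 0.020 + 0.189 = 0.345
  P(X=1) = 0.008 + 0.228 + 0.059 = 0.295
  P(X=2) = 0.184 + 0.017 + 0.159 = 0.360
H(X) = -[0.345·log₂(0.345) + 0.295·log₂(0.295) + 0.360·log₂(0.360)]
  = 0.529689 + 0.519558 + 0.530615 = 1.57986 bits

Marginal of Y (column sums):
  P(Y=0) = 0.136 + 0.008 + 0.184 = 0.328
  P(Y=1) = 0.020 + 0.228 + 0.017 = 0.265
  P(Y=2) = 0.189 + 0.059 + 0.159 = 0.407
H(X|Y) = Σ_y P(y)·H(X|Y=y):
  Y=0: P(Y=0) = 0.328, P(X|Y=0) = (17/41, 1/41, 23/41) → H(X|Y=0) = 1.125142
  Y=1: P(Y=1) = 0.265, P(X|Y=1) = (4/53, 228/265, 17/265) → H(X|Y=1) = 0.722209
  Y=2: P(Y=2) = 0.407, P(X|Y=2) = (189/407, 59/407, 159/407) → H(X|Y=2) = 1.447538
H(X|Y) = 0.328·1.125142 + 0.265·0.722209 + 0.407·1.447538 = 1.14958 bits

I(X;Y) = H(X) - H(X|Y) = 1.57986 - 1.14958 = 0.4303 bits

Cross-check via I(X;Y) = H(X) + H(Y) - H(X,Y): computing H(Y) from the column sums and H(X,Y) from the 9 cells in the same way gives H(Y) = 1.56306 bits and H(X,Y) = 2.71264 bits, so
I(X;Y) = 1.57986 + 1.56306 - 2.71264 = 0.4303 bits ✓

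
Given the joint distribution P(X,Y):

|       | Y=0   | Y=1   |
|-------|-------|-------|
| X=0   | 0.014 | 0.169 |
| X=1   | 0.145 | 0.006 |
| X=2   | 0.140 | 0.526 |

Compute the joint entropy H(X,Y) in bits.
1.8526 bits

H(X,Y) = -Σ_{x,y} P(x,y) log₂ P(x,y). Per-cell terms -P(x,y)·log₂P(x,y):
  X=0: 0.0862, 0.4335
  X=1: 0.4040, 0.0443
  X=2: 0.3971, 0.4875
Sum of the 6 terms: H(X,Y) = 1.8526 bits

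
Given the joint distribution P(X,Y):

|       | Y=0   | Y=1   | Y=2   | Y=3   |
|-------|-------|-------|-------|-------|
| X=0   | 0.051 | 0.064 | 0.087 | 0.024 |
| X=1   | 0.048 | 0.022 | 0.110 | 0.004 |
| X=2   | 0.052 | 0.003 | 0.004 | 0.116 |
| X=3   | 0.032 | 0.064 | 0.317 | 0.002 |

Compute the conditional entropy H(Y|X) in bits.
1.3164 bits

H(Y|X) = H(X,Y) - H(X)

H(X,Y) = -Σ_{x,y} P(x,y) log₂ P(x,y). Per-cell terms -P(x,y)·log₂P(x,y):
  X=0: 0.21896, 0.25381, 0.30649, 0.12914
  X=1: 0.21028, 0.12114, 0.35029, 0.03186
  X=2: 0.22180, 0.02514, 0.03186, 0.36051
  X=3: 0.15891, 0.25381, 0.52541, 0.01793
Sum of the 16 terms: H(X,Y) = 3.2173 bits

Marginal of X (row sums):
  P(X=0) = 0.051 + 0.064 + 0.087 + 0.024 = 0.226
  P(X=1) = 0.048 + 0.022 + 0.110 + 0.004 = 0.184
  P(X=2) = 0.052 + 0.003 + 0.004 + 0.116 = 0.175
  P(X=3) = 0.032 + 0.064 + 0.317 + 0.002 = 0.415
H(X) = -[0.226·log₂(0.226) + 0.184·log₂(0.184) + 0.175·log₂(0.175) + 0.415·log₂(0.415)]
  = 0.48491 + 0.44937 + 0.44005 + 0.52656 = 1.9009 bits

H(Y|X) = H(X,Y) - H(X) = 3.2173 - 1.9009 = 1.3164 bits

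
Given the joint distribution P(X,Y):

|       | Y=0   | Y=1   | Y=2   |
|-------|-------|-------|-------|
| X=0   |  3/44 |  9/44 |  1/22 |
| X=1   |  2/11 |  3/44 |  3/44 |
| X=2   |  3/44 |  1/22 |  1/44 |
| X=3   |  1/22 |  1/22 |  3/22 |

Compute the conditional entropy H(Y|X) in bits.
1.3699 bits

H(Y|X) = H(X,Y) - H(X)

H(X,Y) = -Σ_{x,y} P(x,y) log₂ P(x,y). Per-cell terms -P(x,y)·log₂P(x,y):
  X=0: 0.26417, 0.46831, 0.20270
  X=1: 0.44717, 0.26417, 0.26417
  X=2: 0.26417, 0.20270, 0.12408
  X=3: 0.20270, 0.20270, 0.39197
Sum of the 12 terms: H(X,Y) = 3.2990 bits

Marginal of X (row sums):
  P(X=0) = 3/44 + 9/44 + 1/22 = 7/22
  P(X=1) = 2/11 + 3/44 + 3/44 = 7/22
  P(X=2) = 3/44 + 1/22 + 1/44 = 3/22
  P(X=3) = 1/22 + 1/22 + 3/22 = 5/22
H(X) = -[(7/22)·log₂(7/22) + (7/22)·log₂(7/22) + (3/22)·log₂(3/22) + (5/22)·log₂(5/22)]
  = 0.52566 + 0.52566 + 0.39197 + 0.48580 = 1.9291 bits

H(Y|X) = H(X,Y) - H(X) = 3.2990 - 1.9291 = 1.3699 bits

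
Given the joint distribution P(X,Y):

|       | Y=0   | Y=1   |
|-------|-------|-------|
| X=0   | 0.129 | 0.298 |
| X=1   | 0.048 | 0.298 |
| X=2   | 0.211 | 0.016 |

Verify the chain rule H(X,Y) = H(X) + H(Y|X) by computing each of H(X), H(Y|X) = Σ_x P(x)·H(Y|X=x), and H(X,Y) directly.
H(X) = 1.5396 bits, H(Y|X) = 0.6619 bits, H(X,Y) = 2.2015 bits

Marginal of X (row sums):
  P(X=0) = 0.129 + 0.298 = 0.427
  P(X=1) = 0.048 + 0.298 = 0.346
  P(X=2) = 0.211 + 0.016 = 0.227
H(X) = -[0.427·log₂(0.427) + 0.346·log₂(0.346) + 0.227·log₂(0.227)]
  = 0.5242 + 0.5298 + 0.4856 = 1.5396 bits

H(Y|X) = Σ_x P(x)·H(Y|X=x):
  X=0: P(X=0) = 0.427, P(Y|X=0) = (129/427, 298/427) → H(Y|X=0) = 0.8839
  X=1: P(X=1) = 0.346, P(Y|X=1) = (24/173, 149/173) → H(Y|X=1) = 0.5809
  X=2: P(X=2) = 0.227, P(Y|X=2) = (211/227, 16/227) → H(Y|X=2) = 0.3677
H(Y|X) = 0.427·0.8839 + 0.346·0.5809 + 0.227·0.3677 = 0.6619 bits

H(X,Y) = -Σ_{x,y} P(x,y) log₂ P(x,y). Per-cell terms -P(x,y)·log₂P(x,y):
  X=0: 0.3811, 0.5205
  X=1: 0.2103, 0.5205
  X=2: 0.4736, 0.0955
Sum of the 6 terms: H(X,Y) = 2.2015 bits

Chain rule check:
  H(X) + H(Y|X) = 1.5396 + 0.6619 = 2.2015 bits
  H(X,Y) = 2.2015 bits
✓ Chain rule verified.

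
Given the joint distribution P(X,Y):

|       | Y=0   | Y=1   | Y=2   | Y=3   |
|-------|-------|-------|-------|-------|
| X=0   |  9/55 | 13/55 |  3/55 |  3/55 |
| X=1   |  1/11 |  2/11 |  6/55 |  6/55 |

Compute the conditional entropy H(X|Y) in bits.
0.9529 bits

H(X|Y) = H(X,Y) - H(Y)

H(X,Y) = -Σ_{x,y} P(x,y) log₂ P(x,y). Per-cell terms -P(x,y)·log₂P(x,y):
  X=0: 0.42733, 0.49185, 0.22889, 0.22889
  X=1: 0.31449, 0.44717, 0.34870, 0.34870
Sum of the 8 terms: H(X,Y) = 2.8360 bits

Marginal of Y (column sums):
  P(Y=0) = 9/55 + 1/11 = 14/55
  P(Y=1) = 13/55 + 2/11 = 23/55
  P(Y=2) = 3/55 + 6/55 = 9/55
  P(Y=3) = 3/55 + 6/55 = 9/55
H(Y) = -[(14/55)·log₂(14/55) + (23/55)·log₂(23/55) + (9/55)·log₂(9/55) + (9/55)·log₂(9/55)]
  = 0.50247 + 0.52599 + 0.42733 + 0.42733 = 1.8831 bits

H(X|Y) = H(X,Y) - H(Y) = 2.8360 - 1.8831 = 0.9529 bits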